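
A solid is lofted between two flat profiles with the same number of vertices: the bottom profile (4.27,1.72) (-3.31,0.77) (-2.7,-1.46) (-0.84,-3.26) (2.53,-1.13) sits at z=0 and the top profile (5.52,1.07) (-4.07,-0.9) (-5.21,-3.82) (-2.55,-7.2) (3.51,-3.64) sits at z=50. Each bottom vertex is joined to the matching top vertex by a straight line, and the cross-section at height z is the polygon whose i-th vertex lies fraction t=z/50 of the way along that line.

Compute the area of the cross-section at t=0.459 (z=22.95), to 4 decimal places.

Cross-section at t=0.459: each vertex is (1-t)·p0[i] + t·p1[i].
  v1: (1-0.459)·(4.27,1.72) + 0.459·(5.52,1.07) = (4.8438,1.4217)
  v2: (1-0.459)·(-3.31,0.77) + 0.459·(-4.07,-0.9) = (-3.6588,0.0035)
  v3: (1-0.459)·(-2.7,-1.46) + 0.459·(-5.21,-3.82) = (-3.8521,-2.5432)
  v4: (1-0.459)·(-0.84,-3.26) + 0.459·(-2.55,-7.2) = (-1.6249,-5.0685)
  v5: (1-0.459)·(2.53,-1.13) + 0.459·(3.51,-3.64) = (2.9798,-2.2821)
Shoelace sum Σ(x_i·y_{i+1} − x_{i+1}·y_i):
  i=1: 4.8438·0.0035 − -3.6588·1.4217 = +5.2184 (running +5.2184)
  i=2: -3.6588·-2.5432 − -3.8521·0.0035 = +9.3187 (running +14.5371)
  i=3: -3.8521·-5.0685 − -1.6249·-2.5432 = +15.3917 (running +29.9288)
  i=4: -1.6249·-2.2821 − 2.9798·-5.0685 = +18.8112 (running +48.7400)
  i=5: 2.9798·1.4217 − 4.8438·-2.2821 = +15.2901 (running +64.0301)
Area = |Σ|/2 = |64.0301|/2 = 32.0151

Area at t=0.459: 32.0151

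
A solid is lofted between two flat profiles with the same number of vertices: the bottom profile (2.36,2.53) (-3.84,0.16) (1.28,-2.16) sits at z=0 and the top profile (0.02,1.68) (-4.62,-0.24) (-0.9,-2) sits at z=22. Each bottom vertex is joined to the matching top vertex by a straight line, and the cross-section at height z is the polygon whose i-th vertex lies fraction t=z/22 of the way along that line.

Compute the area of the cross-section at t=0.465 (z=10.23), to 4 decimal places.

Area at t=0.465: 10.4659

Cross-section at t=0.465: each vertex is (1-t)·p0[i] + t·p1[i].
  v1: (1-0.465)·(2.36,2.53) + 0.465·(0.02,1.68) = (1.2719,2.1347)
  v2: (1-0.465)·(-3.84,0.16) + 0.465·(-4.62,-0.24) = (-4.2027,-0.0260)
  v3: (1-0.465)·(1.28,-2.16) + 0.465·(-0.9,-2) = (0.2663,-2.0856)
Shoelace sum Σ(x_i·y_{i+1} − x_{i+1}·y_i):
  i=1: 1.2719·-0.0260 − -4.2027·2.1347 = +8.9386 (running +8.9386)
  i=2: -4.2027·-2.0856 − 0.2663·-0.0260 = +8.7721 (running +17.7107)
  i=3: 0.2663·2.1347 − 1.2719·-2.0856 = +3.2212 (running +20.9319)
Area = |Σ|/2 = |20.9319|/2 = 10.4659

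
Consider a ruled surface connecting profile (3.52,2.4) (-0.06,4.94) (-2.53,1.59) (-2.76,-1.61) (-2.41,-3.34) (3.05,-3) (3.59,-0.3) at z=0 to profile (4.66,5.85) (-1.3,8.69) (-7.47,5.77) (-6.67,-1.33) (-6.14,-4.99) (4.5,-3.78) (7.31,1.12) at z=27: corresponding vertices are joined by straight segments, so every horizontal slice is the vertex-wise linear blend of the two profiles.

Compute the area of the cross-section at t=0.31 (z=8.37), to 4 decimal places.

Cross-section at t=0.31: each vertex is (1-t)·p0[i] + t·p1[i].
  v1: (1-0.31)·(3.52,2.4) + 0.31·(4.66,5.85) = (3.8734,3.4695)
  v2: (1-0.31)·(-0.06,4.94) + 0.31·(-1.3,8.69) = (-0.4444,6.1025)
  v3: (1-0.31)·(-2.53,1.59) + 0.31·(-7.47,5.77) = (-4.0614,2.8858)
  v4: (1-0.31)·(-2.76,-1.61) + 0.31·(-6.67,-1.33) = (-3.9721,-1.5232)
  v5: (1-0.31)·(-2.41,-3.34) + 0.31·(-6.14,-4.99) = (-3.5663,-3.8515)
  v6: (1-0.31)·(3.05,-3) + 0.31·(4.5,-3.78) = (3.4995,-3.2418)
  v7: (1-0.31)·(3.59,-0.3) + 0.31·(7.31,1.12) = (4.7432,0.1402)
Shoelace sum Σ(x_i·y_{i+1} − x_{i+1}·y_i):
  i=1: 3.8734·6.1025 − -0.4444·3.4695 = +25.1793 (running +25.1793)
  i=2: -0.4444·2.8858 − -4.0614·6.1025 = +23.5022 (running +48.6815)
  i=3: -4.0614·-1.5232 − -3.9721·2.8858 = +17.6490 (running +66.3305)
  i=4: -3.9721·-3.8515 − -3.5663·-1.5232 = +9.8664 (running +76.1969)
  i=5: -3.5663·-3.2418 − 3.4995·-3.8515 = +25.0396 (running +101.2364)
  i=6: 3.4995·0.1402 − 4.7432·-3.2418 = +15.8671 (running +117.1036)
  i=7: 4.7432·3.4695 − 3.8734·0.1402 = +15.9135 (running +133.0171)
Area = |Σ|/2 = |133.0171|/2 = 66.5085

Area at t=0.31: 66.5085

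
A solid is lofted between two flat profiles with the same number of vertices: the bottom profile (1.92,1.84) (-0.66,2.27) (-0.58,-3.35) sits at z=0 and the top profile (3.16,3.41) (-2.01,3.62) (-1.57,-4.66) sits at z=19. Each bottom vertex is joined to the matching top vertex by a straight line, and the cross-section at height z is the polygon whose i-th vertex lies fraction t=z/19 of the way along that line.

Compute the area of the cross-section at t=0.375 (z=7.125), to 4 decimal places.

Area at t=0.375: 11.7128

Cross-section at t=0.375: each vertex is (1-t)·p0[i] + t·p1[i].
  v1: (1-0.375)·(1.92,1.84) + 0.375·(3.16,3.41) = (2.3850,2.4287)
  v2: (1-0.375)·(-0.66,2.27) + 0.375·(-2.01,3.62) = (-1.1663,2.7763)
  v3: (1-0.375)·(-0.58,-3.35) + 0.375·(-1.57,-4.66) = (-0.9512,-3.8413)
Shoelace sum Σ(x_i·y_{i+1} − x_{i+1}·y_i):
  i=1: 2.3850·2.7763 − -1.1663·2.4287 = +9.4539 (running +9.4539)
  i=2: -1.1663·-3.8413 − -0.9512·2.7763 = +7.1208 (running +16.5747)
  i=3: -0.9512·2.4287 − 2.3850·-3.8413 = +6.8510 (running +23.4257)
Area = |Σ|/2 = |23.4257|/2 = 11.7128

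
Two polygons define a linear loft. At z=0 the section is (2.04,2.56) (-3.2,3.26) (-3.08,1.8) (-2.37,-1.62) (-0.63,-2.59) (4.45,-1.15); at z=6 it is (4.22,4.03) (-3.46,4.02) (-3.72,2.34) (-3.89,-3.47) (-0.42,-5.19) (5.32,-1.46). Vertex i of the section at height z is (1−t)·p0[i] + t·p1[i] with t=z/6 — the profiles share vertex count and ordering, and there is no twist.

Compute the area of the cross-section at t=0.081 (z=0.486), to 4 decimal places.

Cross-section at t=0.081: each vertex is (1-t)·p0[i] + t·p1[i].
  v1: (1-0.081)·(2.04,2.56) + 0.081·(4.22,4.03) = (2.2166,2.6791)
  v2: (1-0.081)·(-3.2,3.26) + 0.081·(-3.46,4.02) = (-3.2211,3.3216)
  v3: (1-0.081)·(-3.08,1.8) + 0.081·(-3.72,2.34) = (-3.1318,1.8437)
  v4: (1-0.081)·(-2.37,-1.62) + 0.081·(-3.89,-3.47) = (-2.4931,-1.7699)
  v5: (1-0.081)·(-0.63,-2.59) + 0.081·(-0.42,-5.19) = (-0.6130,-2.8006)
  v6: (1-0.081)·(4.45,-1.15) + 0.081·(5.32,-1.46) = (4.5205,-1.1751)
Shoelace sum Σ(x_i·y_{i+1} − x_{i+1}·y_i):
  i=1: 2.2166·3.3216 − -3.2211·2.6791 = +15.9919 (running +15.9919)
  i=2: -3.2211·1.8437 − -3.1318·3.3216 = +4.4638 (running +20.4557)
  i=3: -3.1318·-1.7699 − -2.4931·1.8437 = +10.1396 (running +30.5953)
  i=4: -2.4931·-2.8006 − -0.6130·-1.7699 = +5.8973 (running +36.4926)
  i=5: -0.6130·-1.1751 − 4.5205·-2.8006 = +13.3804 (running +49.8730)
  i=6: 4.5205·2.6791 − 2.2166·-1.1751 = +14.7154 (running +64.5884)
Area = |Σ|/2 = |64.5884|/2 = 32.2942

Area at t=0.081: 32.2942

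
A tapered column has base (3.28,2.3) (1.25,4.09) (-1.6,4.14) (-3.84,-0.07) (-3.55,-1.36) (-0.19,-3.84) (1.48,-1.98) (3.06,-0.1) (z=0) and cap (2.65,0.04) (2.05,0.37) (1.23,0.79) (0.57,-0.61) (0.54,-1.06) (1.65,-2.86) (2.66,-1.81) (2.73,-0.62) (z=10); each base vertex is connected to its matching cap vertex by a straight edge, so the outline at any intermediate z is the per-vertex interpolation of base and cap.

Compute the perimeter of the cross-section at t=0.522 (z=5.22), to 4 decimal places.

Cross-section at t=0.522: each vertex is (1-t)·p0[i] + t·p1[i].
  v1: (1-0.522)·(3.28,2.3) + 0.522·(2.65,0.04) = (2.9511,1.1203)
  v2: (1-0.522)·(1.25,4.09) + 0.522·(2.05,0.37) = (1.6676,2.1482)
  v3: (1-0.522)·(-1.6,4.14) + 0.522·(1.23,0.79) = (-0.1227,2.3913)
  v4: (1-0.522)·(-3.84,-0.07) + 0.522·(0.57,-0.61) = (-1.5380,-0.3519)
  v5: (1-0.522)·(-3.55,-1.36) + 0.522·(0.54,-1.06) = (-1.4150,-1.2034)
  v6: (1-0.522)·(-0.19,-3.84) + 0.522·(1.65,-2.86) = (0.7705,-3.3284)
  v7: (1-0.522)·(1.48,-1.98) + 0.522·(2.66,-1.81) = (2.0960,-1.8913)
  v8: (1-0.522)·(3.06,-0.1) + 0.522·(2.73,-0.62) = (2.8877,-0.3714)
Perimeter = Σ |v_{i+1} − v_i|:
  edge 1→2: √(-1.2835² + 1.0279²) = 1.6444 (running 1.6444)
  edge 2→3: √(-1.7903² + 0.2431²) = 1.8068 (running 3.4512)
  edge 3→4: √(-1.4152² + -2.7432²) = 3.0867 (running 6.5379)
  edge 4→5: √(0.1230² + -0.8515²) = 0.8604 (running 7.3983)
  edge 5→6: √(2.1855² + -2.1250²) = 3.0483 (running 10.4466)
  edge 6→7: √(1.3255² + 1.4372²) = 1.9551 (running 12.4017)
  edge 7→8: √(0.7918² + 1.5198²) = 1.7137 (running 14.1154)
  edge 8→1: √(0.0634² + 1.4917²) = 1.4931 (running 15.6084)
Perimeter = 15.6084

Perimeter at t=0.522: 15.6084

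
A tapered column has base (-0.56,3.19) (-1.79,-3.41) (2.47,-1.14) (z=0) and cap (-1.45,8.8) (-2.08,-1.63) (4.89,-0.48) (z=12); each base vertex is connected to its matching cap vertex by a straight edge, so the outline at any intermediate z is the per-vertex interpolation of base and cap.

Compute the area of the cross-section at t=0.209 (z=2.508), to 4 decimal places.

Area at t=0.209: 16.7343

Cross-section at t=0.209: each vertex is (1-t)·p0[i] + t·p1[i].
  v1: (1-0.209)·(-0.56,3.19) + 0.209·(-1.45,8.8) = (-0.7460,4.3625)
  v2: (1-0.209)·(-1.79,-3.41) + 0.209·(-2.08,-1.63) = (-1.8506,-3.0380)
  v3: (1-0.209)·(2.47,-1.14) + 0.209·(4.89,-0.48) = (2.9758,-1.0021)
Shoelace sum Σ(x_i·y_{i+1} − x_{i+1}·y_i):
  i=1: -0.7460·-3.0380 − -1.8506·4.3625 = +10.3396 (running +10.3396)
  i=2: -1.8506·-1.0021 − 2.9758·-3.0380 = +10.8948 (running +21.2344)
  i=3: 2.9758·4.3625 − -0.7460·-1.0021 = +12.2343 (running +33.4687)
Area = |Σ|/2 = |33.4687|/2 = 16.7343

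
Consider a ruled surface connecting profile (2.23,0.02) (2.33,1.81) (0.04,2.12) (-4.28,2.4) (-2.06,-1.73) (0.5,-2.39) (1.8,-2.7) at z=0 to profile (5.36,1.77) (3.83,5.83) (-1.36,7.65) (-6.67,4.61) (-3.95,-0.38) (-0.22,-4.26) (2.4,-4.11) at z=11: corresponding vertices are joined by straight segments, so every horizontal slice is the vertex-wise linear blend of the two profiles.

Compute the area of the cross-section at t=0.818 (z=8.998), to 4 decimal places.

Area at t=0.818: 74.7786

Cross-section at t=0.818: each vertex is (1-t)·p0[i] + t·p1[i].
  v1: (1-0.818)·(2.23,0.02) + 0.818·(5.36,1.77) = (4.7903,1.4515)
  v2: (1-0.818)·(2.33,1.81) + 0.818·(3.83,5.83) = (3.5570,5.0984)
  v3: (1-0.818)·(0.04,2.12) + 0.818·(-1.36,7.65) = (-1.1052,6.6435)
  v4: (1-0.818)·(-4.28,2.4) + 0.818·(-6.67,4.61) = (-6.2350,4.2078)
  v5: (1-0.818)·(-2.06,-1.73) + 0.818·(-3.95,-0.38) = (-3.6060,-0.6257)
  v6: (1-0.818)·(0.5,-2.39) + 0.818·(-0.22,-4.26) = (-0.0890,-3.9197)
  v7: (1-0.818)·(1.8,-2.7) + 0.818·(2.4,-4.11) = (2.2908,-3.8534)
Shoelace sum Σ(x_i·y_{i+1} − x_{i+1}·y_i):
  i=1: 4.7903·5.0984 − 3.5570·1.4515 = +19.2599 (running +19.2599)
  i=2: 3.5570·6.6435 − -1.1052·5.0984 = +29.2658 (running +48.5257)
  i=3: -1.1052·4.2078 − -6.2350·6.6435 = +36.7722 (running +85.2978)
  i=4: -6.2350·-0.6257 − -3.6060·4.2078 = +19.0746 (running +104.3724)
  i=5: -3.6060·-3.9197 − -0.0890·-0.6257 = +14.0787 (running +118.4511)
  i=6: -0.0890·-3.8534 − 2.2908·-3.9197 = +9.3220 (running +127.7731)
  i=7: 2.2908·1.4515 − 4.7903·-3.8534 = +21.7841 (running +149.5572)
Area = |Σ|/2 = |149.5572|/2 = 74.7786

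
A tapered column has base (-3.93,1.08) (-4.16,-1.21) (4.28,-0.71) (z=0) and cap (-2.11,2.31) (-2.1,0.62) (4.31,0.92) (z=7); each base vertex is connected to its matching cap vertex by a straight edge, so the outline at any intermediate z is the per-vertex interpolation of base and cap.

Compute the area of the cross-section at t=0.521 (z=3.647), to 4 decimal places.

Area at t=0.521: 7.2782

Cross-section at t=0.521: each vertex is (1-t)·p0[i] + t·p1[i].
  v1: (1-0.521)·(-3.93,1.08) + 0.521·(-2.11,2.31) = (-2.9818,1.7208)
  v2: (1-0.521)·(-4.16,-1.21) + 0.521·(-2.1,0.62) = (-3.0867,-0.2566)
  v3: (1-0.521)·(4.28,-0.71) + 0.521·(4.31,0.92) = (4.2956,0.1392)
Shoelace sum Σ(x_i·y_{i+1} − x_{i+1}·y_i):
  i=1: -2.9818·-0.2566 − -3.0867·1.7208 = +6.0768 (running +6.0768)
  i=2: -3.0867·0.1392 − 4.2956·-0.2566 = +0.6724 (running +6.7492)
  i=3: 4.2956·1.7208 − -2.9818·0.1392 = +7.8072 (running +14.5564)
Area = |Σ|/2 = |14.5564|/2 = 7.2782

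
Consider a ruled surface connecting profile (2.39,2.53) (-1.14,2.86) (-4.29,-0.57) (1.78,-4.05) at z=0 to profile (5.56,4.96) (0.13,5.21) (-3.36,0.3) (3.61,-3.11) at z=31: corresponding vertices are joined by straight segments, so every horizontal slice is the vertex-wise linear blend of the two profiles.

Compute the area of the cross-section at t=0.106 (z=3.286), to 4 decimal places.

Area at t=0.106: 29.2810

Cross-section at t=0.106: each vertex is (1-t)·p0[i] + t·p1[i].
  v1: (1-0.106)·(2.39,2.53) + 0.106·(5.56,4.96) = (2.7260,2.7876)
  v2: (1-0.106)·(-1.14,2.86) + 0.106·(0.13,5.21) = (-1.0054,3.1091)
  v3: (1-0.106)·(-4.29,-0.57) + 0.106·(-3.36,0.3) = (-4.1914,-0.4778)
  v4: (1-0.106)·(1.78,-4.05) + 0.106·(3.61,-3.11) = (1.9740,-3.9504)
Shoelace sum Σ(x_i·y_{i+1} − x_{i+1}·y_i):
  i=1: 2.7260·3.1091 − -1.0054·2.7876 = +11.2780 (running +11.2780)
  i=2: -1.0054·-0.4778 − -4.1914·3.1091 = +13.5119 (running +24.7899)
  i=3: -4.1914·-3.9504 − 1.9740·-0.4778 = +17.5007 (running +42.2907)
  i=4: 1.9740·2.7876 − 2.7260·-3.9504 = +16.2714 (running +58.5621)
Area = |Σ|/2 = |58.5621|/2 = 29.2810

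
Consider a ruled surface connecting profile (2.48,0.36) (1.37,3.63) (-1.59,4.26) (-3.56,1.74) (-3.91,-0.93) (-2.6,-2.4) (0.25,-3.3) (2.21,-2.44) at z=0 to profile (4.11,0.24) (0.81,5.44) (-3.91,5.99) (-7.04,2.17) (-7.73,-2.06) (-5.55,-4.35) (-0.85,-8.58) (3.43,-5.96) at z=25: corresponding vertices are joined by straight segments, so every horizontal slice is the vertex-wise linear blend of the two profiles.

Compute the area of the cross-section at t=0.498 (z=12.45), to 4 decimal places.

Area at t=0.498: 71.4334

Cross-section at t=0.498: each vertex is (1-t)·p0[i] + t·p1[i].
  v1: (1-0.498)·(2.48,0.36) + 0.498·(4.11,0.24) = (3.2917,0.3002)
  v2: (1-0.498)·(1.37,3.63) + 0.498·(0.81,5.44) = (1.0911,4.5314)
  v3: (1-0.498)·(-1.59,4.26) + 0.498·(-3.91,5.99) = (-2.7454,5.1215)
  v4: (1-0.498)·(-3.56,1.74) + 0.498·(-7.04,2.17) = (-5.2930,1.9541)
  v5: (1-0.498)·(-3.91,-0.93) + 0.498·(-7.73,-2.06) = (-5.8124,-1.4927)
  v6: (1-0.498)·(-2.6,-2.4) + 0.498·(-5.55,-4.35) = (-4.0691,-3.3711)
  v7: (1-0.498)·(0.25,-3.3) + 0.498·(-0.85,-8.58) = (-0.2978,-5.9294)
  v8: (1-0.498)·(2.21,-2.44) + 0.498·(3.43,-5.96) = (2.8176,-4.1930)
Shoelace sum Σ(x_i·y_{i+1} − x_{i+1}·y_i):
  i=1: 3.2917·4.5314 − 1.0911·0.3002 = +14.5885 (running +14.5885)
  i=2: 1.0911·5.1215 − -2.7454·4.5314 = +18.0285 (running +32.6170)
  i=3: -2.7454·1.9541 − -5.2930·5.1215 = +21.7437 (running +54.3607)
  i=4: -5.2930·-1.4927 − -5.8124·1.9541 = +19.2593 (running +73.6200)
  i=5: -5.8124·-3.3711 − -4.0691·-1.4927 = +13.5199 (running +87.1399)
  i=6: -4.0691·-5.9294 − -0.2978·-3.3711 = +23.1236 (running +110.2635)
  i=7: -0.2978·-4.1930 − 2.8176·-5.9294 = +17.9552 (running +128.2187)
  i=8: 2.8176·0.3002 − 3.2917·-4.1930 = +14.6481 (running +142.8668)
Area = |Σ|/2 = |142.8668|/2 = 71.4334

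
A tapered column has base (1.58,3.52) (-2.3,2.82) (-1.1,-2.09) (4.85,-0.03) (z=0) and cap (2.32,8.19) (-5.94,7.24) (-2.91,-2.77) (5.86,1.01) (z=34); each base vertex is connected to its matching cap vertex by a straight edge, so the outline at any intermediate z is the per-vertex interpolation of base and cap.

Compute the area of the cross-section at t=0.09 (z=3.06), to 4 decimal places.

Area at t=0.09: 27.6403

Cross-section at t=0.09: each vertex is (1-t)·p0[i] + t·p1[i].
  v1: (1-0.09)·(1.58,3.52) + 0.09·(2.32,8.19) = (1.6466,3.9403)
  v2: (1-0.09)·(-2.3,2.82) + 0.09·(-5.94,7.24) = (-2.6276,3.2178)
  v3: (1-0.09)·(-1.1,-2.09) + 0.09·(-2.91,-2.77) = (-1.2629,-2.1512)
  v4: (1-0.09)·(4.85,-0.03) + 0.09·(5.86,1.01) = (4.9409,0.0636)
Shoelace sum Σ(x_i·y_{i+1} − x_{i+1}·y_i):
  i=1: 1.6466·3.2178 − -2.6276·3.9403 = +15.6520 (running +15.6520)
  i=2: -2.6276·-2.1512 − -1.2629·3.2178 = +9.7163 (running +25.3682)
  i=3: -1.2629·0.0636 − 4.9409·-2.1512 = +10.5485 (running +35.9168)
  i=4: 4.9409·3.9403 − 1.6466·0.0636 = +19.3639 (running +55.2807)
Area = |Σ|/2 = |55.2807|/2 = 27.6403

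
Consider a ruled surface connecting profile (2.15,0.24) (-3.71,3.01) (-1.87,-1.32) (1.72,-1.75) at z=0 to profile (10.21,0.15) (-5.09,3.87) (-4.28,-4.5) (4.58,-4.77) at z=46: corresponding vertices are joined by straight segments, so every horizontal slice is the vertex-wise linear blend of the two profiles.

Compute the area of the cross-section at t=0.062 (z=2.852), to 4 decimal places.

Cross-section at t=0.062: each vertex is (1-t)·p0[i] + t·p1[i].
  v1: (1-0.062)·(2.15,0.24) + 0.062·(10.21,0.15) = (2.6497,0.2344)
  v2: (1-0.062)·(-3.71,3.01) + 0.062·(-5.09,3.87) = (-3.7956,3.0633)
  v3: (1-0.062)·(-1.87,-1.32) + 0.062·(-4.28,-4.5) = (-2.0194,-1.5172)
  v4: (1-0.062)·(1.72,-1.75) + 0.062·(4.58,-4.77) = (1.8973,-1.9372)
Shoelace sum Σ(x_i·y_{i+1} − x_{i+1}·y_i):
  i=1: 2.6497·3.0633 − -3.7956·0.2344 = +9.0067 (running +9.0067)
  i=2: -3.7956·-1.5172 − -2.0194·3.0633 = +11.9446 (running +20.9513)
  i=3: -2.0194·-1.9372 − 1.8973·-1.5172 = +6.7906 (running +27.7419)
  i=4: 1.8973·0.2344 − 2.6497·-1.9372 = +5.5779 (running +33.3198)
Area = |Σ|/2 = |33.3198|/2 = 16.6599

Area at t=0.062: 16.6599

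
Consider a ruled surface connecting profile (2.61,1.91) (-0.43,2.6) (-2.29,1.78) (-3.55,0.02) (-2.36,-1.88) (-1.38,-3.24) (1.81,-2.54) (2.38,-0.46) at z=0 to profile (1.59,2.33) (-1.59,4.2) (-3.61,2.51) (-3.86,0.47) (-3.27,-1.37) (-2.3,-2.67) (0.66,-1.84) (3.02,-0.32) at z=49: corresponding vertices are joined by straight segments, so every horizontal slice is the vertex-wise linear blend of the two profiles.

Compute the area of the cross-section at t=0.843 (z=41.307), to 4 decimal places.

Area at t=0.843: 29.6746

Cross-section at t=0.843: each vertex is (1-t)·p0[i] + t·p1[i].
  v1: (1-0.843)·(2.61,1.91) + 0.843·(1.59,2.33) = (1.7501,2.2641)
  v2: (1-0.843)·(-0.43,2.6) + 0.843·(-1.59,4.2) = (-1.4079,3.9488)
  v3: (1-0.843)·(-2.29,1.78) + 0.843·(-3.61,2.51) = (-3.4028,2.3954)
  v4: (1-0.843)·(-3.55,0.02) + 0.843·(-3.86,0.47) = (-3.8113,0.3993)
  v5: (1-0.843)·(-2.36,-1.88) + 0.843·(-3.27,-1.37) = (-3.1271,-1.4501)
  v6: (1-0.843)·(-1.38,-3.24) + 0.843·(-2.3,-2.67) = (-2.1556,-2.7595)
  v7: (1-0.843)·(1.81,-2.54) + 0.843·(0.66,-1.84) = (0.8406,-1.9499)
  v8: (1-0.843)·(2.38,-0.46) + 0.843·(3.02,-0.32) = (2.9195,-0.3420)
Shoelace sum Σ(x_i·y_{i+1} − x_{i+1}·y_i):
  i=1: 1.7501·3.9488 − -1.4079·2.2641 = +10.0985 (running +10.0985)
  i=2: -1.4079·2.3954 − -3.4028·3.9488 = +10.0644 (running +20.1629)
  i=3: -3.4028·0.3993 − -3.8113·2.3954 = +7.7707 (running +27.9336)
  i=4: -3.8113·-1.4501 − -3.1271·0.3993 = +6.7755 (running +34.7091)
  i=5: -3.1271·-2.7595 − -2.1556·-1.4501 = +5.5036 (running +40.2127)
  i=6: -2.1556·-1.9499 − 0.8406·-2.7595 = +6.5226 (running +46.7353)
  i=7: 0.8406·-0.3420 − 2.9195·-1.9499 = +5.4053 (running +52.1406)
  i=8: 2.9195·2.2641 − 1.7501·-0.3420 = +7.2085 (running +59.3491)
Area = |Σ|/2 = |59.3491|/2 = 29.6746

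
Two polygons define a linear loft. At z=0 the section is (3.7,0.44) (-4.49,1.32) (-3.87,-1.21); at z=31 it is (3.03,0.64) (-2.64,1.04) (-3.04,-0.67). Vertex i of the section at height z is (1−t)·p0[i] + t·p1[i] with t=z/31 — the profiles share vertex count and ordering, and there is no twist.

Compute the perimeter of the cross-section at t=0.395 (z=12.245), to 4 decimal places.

Cross-section at t=0.395: each vertex is (1-t)·p0[i] + t·p1[i].
  v1: (1-0.395)·(3.7,0.44) + 0.395·(3.03,0.64) = (3.4354,0.5190)
  v2: (1-0.395)·(-4.49,1.32) + 0.395·(-2.64,1.04) = (-3.7593,1.2094)
  v3: (1-0.395)·(-3.87,-1.21) + 0.395·(-3.04,-0.67) = (-3.5421,-0.9967)
Perimeter = Σ |v_{i+1} − v_i|:
  edge 1→2: √(-7.1946² + 0.6904²) = 7.2276 (running 7.2276)
  edge 2→3: √(0.2171² + -2.2061²) = 2.2168 (running 9.4444)
  edge 3→1: √(6.9775² + 1.5157²) = 7.1402 (running 16.5846)
Perimeter = 16.5846

Perimeter at t=0.395: 16.5846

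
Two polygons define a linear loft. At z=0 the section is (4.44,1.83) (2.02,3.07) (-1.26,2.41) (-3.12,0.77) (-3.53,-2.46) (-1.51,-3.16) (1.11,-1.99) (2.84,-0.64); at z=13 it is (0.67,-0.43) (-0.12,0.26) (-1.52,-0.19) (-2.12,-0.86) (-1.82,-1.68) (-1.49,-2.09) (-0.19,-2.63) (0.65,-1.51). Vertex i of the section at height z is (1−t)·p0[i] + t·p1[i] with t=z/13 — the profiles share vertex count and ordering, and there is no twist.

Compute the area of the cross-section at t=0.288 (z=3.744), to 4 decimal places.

Area at t=0.288: 21.6168

Cross-section at t=0.288: each vertex is (1-t)·p0[i] + t·p1[i].
  v1: (1-0.288)·(4.44,1.83) + 0.288·(0.67,-0.43) = (3.3542,1.1791)
  v2: (1-0.288)·(2.02,3.07) + 0.288·(-0.12,0.26) = (1.4037,2.2607)
  v3: (1-0.288)·(-1.26,2.41) + 0.288·(-1.52,-0.19) = (-1.3349,1.6612)
  v4: (1-0.288)·(-3.12,0.77) + 0.288·(-2.12,-0.86) = (-2.8320,0.3006)
  v5: (1-0.288)·(-3.53,-2.46) + 0.288·(-1.82,-1.68) = (-3.0375,-2.2354)
  v6: (1-0.288)·(-1.51,-3.16) + 0.288·(-1.49,-2.09) = (-1.5042,-2.8518)
  v7: (1-0.288)·(1.11,-1.99) + 0.288·(-0.19,-2.63) = (0.7356,-2.1743)
  v8: (1-0.288)·(2.84,-0.64) + 0.288·(0.65,-1.51) = (2.2093,-0.8906)
Shoelace sum Σ(x_i·y_{i+1} − x_{i+1}·y_i):
  i=1: 3.3542·2.2607 − 1.4037·1.1791 = +5.9279 (running +5.9279)
  i=2: 1.4037·1.6612 − -1.3349·2.2607 = +5.3496 (running +11.2775)
  i=3: -1.3349·0.3006 − -2.8320·1.6612 = +4.3033 (running +15.5808)
  i=4: -2.8320·-2.2354 − -3.0375·0.3006 = +7.2435 (running +22.8243)
  i=5: -3.0375·-2.8518 − -1.5042·-2.2354 = +5.3000 (running +28.1243)
  i=6: -1.5042·-2.1743 − 0.7356·-2.8518 = +5.3685 (running +33.4928)
  i=7: 0.7356·-0.8906 − 2.2093·-2.1743 = +4.1486 (running +37.6414)
  i=8: 2.2093·1.1791 − 3.3542·-0.8906 = +5.5922 (running +43.2335)
Area = |Σ|/2 = |43.2335|/2 = 21.6168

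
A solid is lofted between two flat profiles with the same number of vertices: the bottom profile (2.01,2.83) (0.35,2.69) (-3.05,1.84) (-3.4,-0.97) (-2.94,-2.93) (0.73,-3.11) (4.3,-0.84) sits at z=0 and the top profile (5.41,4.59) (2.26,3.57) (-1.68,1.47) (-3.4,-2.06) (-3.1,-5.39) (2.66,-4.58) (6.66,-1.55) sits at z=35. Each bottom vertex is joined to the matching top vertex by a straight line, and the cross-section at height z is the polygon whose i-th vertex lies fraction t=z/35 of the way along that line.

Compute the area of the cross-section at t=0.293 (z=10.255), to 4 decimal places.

Cross-section at t=0.293: each vertex is (1-t)·p0[i] + t·p1[i].
  v1: (1-0.293)·(2.01,2.83) + 0.293·(5.41,4.59) = (3.0062,3.3457)
  v2: (1-0.293)·(0.35,2.69) + 0.293·(2.26,3.57) = (0.9096,2.9478)
  v3: (1-0.293)·(-3.05,1.84) + 0.293·(-1.68,1.47) = (-2.6486,1.7316)
  v4: (1-0.293)·(-3.4,-0.97) + 0.293·(-3.4,-2.06) = (-3.4000,-1.2894)
  v5: (1-0.293)·(-2.94,-2.93) + 0.293·(-3.1,-5.39) = (-2.9869,-3.6508)
  v6: (1-0.293)·(0.73,-3.11) + 0.293·(2.66,-4.58) = (1.2955,-3.5407)
  v7: (1-0.293)·(4.3,-0.84) + 0.293·(6.66,-1.55) = (4.9915,-1.0480)
Shoelace sum Σ(x_i·y_{i+1} − x_{i+1}·y_i):
  i=1: 3.0062·2.9478 − 0.9096·3.3457 = +5.8185 (running +5.8185)
  i=2: 0.9096·1.7316 − -2.6486·2.9478 = +9.3827 (running +15.2012)
  i=3: -2.6486·-1.2894 − -3.4000·1.7316 = +9.3024 (running +24.5036)
  i=4: -3.4000·-3.6508 − -2.9869·-1.2894 = +8.5615 (running +33.0651)
  i=5: -2.9869·-3.5407 − 1.2955·-3.6508 = +15.3052 (running +48.3703)
  i=6: 1.2955·-1.0480 − 4.9915·-3.5407 = +16.3157 (running +64.6860)
  i=7: 4.9915·3.3457 − 3.0062·-1.0480 = +19.8505 (running +84.5364)
Area = |Σ|/2 = |84.5364|/2 = 42.2682

Area at t=0.293: 42.2682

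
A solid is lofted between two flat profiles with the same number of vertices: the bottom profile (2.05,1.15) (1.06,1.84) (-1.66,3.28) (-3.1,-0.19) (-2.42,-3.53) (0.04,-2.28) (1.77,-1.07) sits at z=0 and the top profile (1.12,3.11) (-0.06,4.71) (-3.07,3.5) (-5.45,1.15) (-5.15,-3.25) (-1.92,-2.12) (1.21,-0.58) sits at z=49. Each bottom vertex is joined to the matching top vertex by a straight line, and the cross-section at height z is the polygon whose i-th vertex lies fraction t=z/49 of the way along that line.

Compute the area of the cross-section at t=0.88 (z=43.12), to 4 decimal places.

Cross-section at t=0.88: each vertex is (1-t)·p0[i] + t·p1[i].
  v1: (1-0.88)·(2.05,1.15) + 0.88·(1.12,3.11) = (1.2316,2.8748)
  v2: (1-0.88)·(1.06,1.84) + 0.88·(-0.06,4.71) = (0.0744,4.3656)
  v3: (1-0.88)·(-1.66,3.28) + 0.88·(-3.07,3.5) = (-2.9008,3.4736)
  v4: (1-0.88)·(-3.1,-0.19) + 0.88·(-5.45,1.15) = (-5.1680,0.9892)
  v5: (1-0.88)·(-2.42,-3.53) + 0.88·(-5.15,-3.25) = (-4.8224,-3.2836)
  v6: (1-0.88)·(0.04,-2.28) + 0.88·(-1.92,-2.12) = (-1.6848,-2.1392)
  v7: (1-0.88)·(1.77,-1.07) + 0.88·(1.21,-0.58) = (1.2772,-0.6388)
Shoelace sum Σ(x_i·y_{i+1} − x_{i+1}·y_i):
  i=1: 1.2316·4.3656 − 0.0744·2.8748 = +5.1628 (running +5.1628)
  i=2: 0.0744·3.4736 − -2.9008·4.3656 = +12.9222 (running +18.0850)
  i=3: -2.9008·0.9892 − -5.1680·3.4736 = +15.0821 (running +33.1670)
  i=4: -5.1680·-3.2836 − -4.8224·0.9892 = +21.7400 (running +54.9070)
  i=5: -4.8224·-2.1392 − -1.6848·-3.2836 = +4.7839 (running +59.6909)
  i=6: -1.6848·-0.6388 − 1.2772·-2.1392 = +3.8084 (running +63.4993)
  i=7: 1.2772·2.8748 − 1.2316·-0.6388 = +4.4584 (running +67.9578)
Area = |Σ|/2 = |67.9578|/2 = 33.9789

Area at t=0.88: 33.9789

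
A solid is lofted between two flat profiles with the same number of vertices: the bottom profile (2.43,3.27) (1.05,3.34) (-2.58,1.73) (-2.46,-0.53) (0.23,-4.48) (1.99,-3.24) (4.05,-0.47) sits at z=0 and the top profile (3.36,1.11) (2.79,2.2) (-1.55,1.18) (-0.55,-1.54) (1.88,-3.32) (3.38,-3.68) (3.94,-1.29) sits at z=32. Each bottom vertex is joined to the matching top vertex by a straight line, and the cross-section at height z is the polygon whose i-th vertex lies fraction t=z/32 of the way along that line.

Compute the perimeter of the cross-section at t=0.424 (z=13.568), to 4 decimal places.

Perimeter at t=0.424: 19.8938

Cross-section at t=0.424: each vertex is (1-t)·p0[i] + t·p1[i].
  v1: (1-0.424)·(2.43,3.27) + 0.424·(3.36,1.11) = (2.8243,2.3542)
  v2: (1-0.424)·(1.05,3.34) + 0.424·(2.79,2.2) = (1.7878,2.8566)
  v3: (1-0.424)·(-2.58,1.73) + 0.424·(-1.55,1.18) = (-2.1433,1.4968)
  v4: (1-0.424)·(-2.46,-0.53) + 0.424·(-0.55,-1.54) = (-1.6502,-0.9582)
  v5: (1-0.424)·(0.23,-4.48) + 0.424·(1.88,-3.32) = (0.9296,-3.9882)
  v6: (1-0.424)·(1.99,-3.24) + 0.424·(3.38,-3.68) = (2.5794,-3.4266)
  v7: (1-0.424)·(4.05,-0.47) + 0.424·(3.94,-1.29) = (4.0034,-0.8177)
Perimeter = Σ |v_{i+1} − v_i|:
  edge 1→2: √(-1.0366² + 0.5025²) = 1.1519 (running 1.1519)
  edge 2→3: √(-3.9310² + -1.3598²) = 4.1596 (running 5.3115)
  edge 3→4: √(0.4931² + -2.4550²) = 2.5041 (running 7.8156)
  edge 4→5: √(2.5798² + -3.0299²) = 3.9794 (running 11.7950)
  edge 5→6: √(1.6498² + 0.5616²) = 1.7427 (running 13.5377)
  edge 6→7: √(1.4240² + 2.6089²) = 2.9722 (running 16.5099)
  edge 7→1: √(-1.1790² + 3.1718²) = 3.3839 (running 19.8938)
Perimeter = 19.8938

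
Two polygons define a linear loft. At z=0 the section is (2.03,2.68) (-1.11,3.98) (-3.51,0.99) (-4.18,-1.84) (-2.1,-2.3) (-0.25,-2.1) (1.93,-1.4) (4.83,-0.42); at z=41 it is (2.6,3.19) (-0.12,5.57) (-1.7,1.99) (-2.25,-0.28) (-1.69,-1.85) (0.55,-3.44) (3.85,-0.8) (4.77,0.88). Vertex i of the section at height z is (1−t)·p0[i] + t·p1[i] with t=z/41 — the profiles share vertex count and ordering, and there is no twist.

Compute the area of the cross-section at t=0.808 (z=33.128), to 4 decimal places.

Area at t=0.808: 35.5703

Cross-section at t=0.808: each vertex is (1-t)·p0[i] + t·p1[i].
  v1: (1-0.808)·(2.03,2.68) + 0.808·(2.6,3.19) = (2.4906,3.0921)
  v2: (1-0.808)·(-1.11,3.98) + 0.808·(-0.12,5.57) = (-0.3101,5.2647)
  v3: (1-0.808)·(-3.51,0.99) + 0.808·(-1.7,1.99) = (-2.0475,1.7980)
  v4: (1-0.808)·(-4.18,-1.84) + 0.808·(-2.25,-0.28) = (-2.6206,-0.5795)
  v5: (1-0.808)·(-2.1,-2.3) + 0.808·(-1.69,-1.85) = (-1.7687,-1.9364)
  v6: (1-0.808)·(-0.25,-2.1) + 0.808·(0.55,-3.44) = (0.3964,-3.1827)
  v7: (1-0.808)·(1.93,-1.4) + 0.808·(3.85,-0.8) = (3.4814,-0.9152)
  v8: (1-0.808)·(4.83,-0.42) + 0.808·(4.77,0.88) = (4.7815,0.6304)
Shoelace sum Σ(x_i·y_{i+1} − x_{i+1}·y_i):
  i=1: 2.4906·5.2647 − -0.3101·3.0921 = +14.0709 (running +14.0709)
  i=2: -0.3101·1.7980 − -2.0475·5.2647 = +10.2221 (running +24.2930)
  i=3: -2.0475·-0.5795 − -2.6206·1.7980 = +5.8983 (running +30.1913)
  i=4: -2.6206·-1.9364 − -1.7687·-0.5795 = +4.0494 (running +34.2408)
  i=5: -1.7687·-3.1827 − 0.3964·-1.9364 = +6.3969 (running +40.6377)
  i=6: 0.3964·-0.9152 − 3.4814·-3.1827 = +10.7174 (running +51.3551)
  i=7: 3.4814·0.6304 − 4.7815·-0.9152 = +6.5707 (running +57.9258)
  i=8: 4.7815·3.0921 − 2.4906·0.6304 = +13.2148 (running +71.1406)
Area = |Σ|/2 = |71.1406|/2 = 35.5703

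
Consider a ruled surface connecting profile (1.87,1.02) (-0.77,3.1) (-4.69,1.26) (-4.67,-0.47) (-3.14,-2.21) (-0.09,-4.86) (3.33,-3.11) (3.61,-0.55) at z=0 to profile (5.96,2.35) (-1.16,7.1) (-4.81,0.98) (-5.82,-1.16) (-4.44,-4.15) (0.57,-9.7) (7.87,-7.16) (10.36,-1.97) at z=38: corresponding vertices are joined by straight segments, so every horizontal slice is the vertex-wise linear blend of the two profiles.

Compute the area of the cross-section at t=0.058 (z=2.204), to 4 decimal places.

Area at t=0.058: 46.0465

Cross-section at t=0.058: each vertex is (1-t)·p0[i] + t·p1[i].
  v1: (1-0.058)·(1.87,1.02) + 0.058·(5.96,2.35) = (2.1072,1.0971)
  v2: (1-0.058)·(-0.77,3.1) + 0.058·(-1.16,7.1) = (-0.7926,3.3320)
  v3: (1-0.058)·(-4.69,1.26) + 0.058·(-4.81,0.98) = (-4.6970,1.2438)
  v4: (1-0.058)·(-4.67,-0.47) + 0.058·(-5.82,-1.16) = (-4.7367,-0.5100)
  v5: (1-0.058)·(-3.14,-2.21) + 0.058·(-4.44,-4.15) = (-3.2154,-2.3225)
  v6: (1-0.058)·(-0.09,-4.86) + 0.058·(0.57,-9.7) = (-0.0517,-5.1407)
  v7: (1-0.058)·(3.33,-3.11) + 0.058·(7.87,-7.16) = (3.5933,-3.3449)
  v8: (1-0.058)·(3.61,-0.55) + 0.058·(10.36,-1.97) = (4.0015,-0.6324)
Shoelace sum Σ(x_i·y_{i+1} − x_{i+1}·y_i):
  i=1: 2.1072·3.3320 − -0.7926·1.0971 = +7.8909 (running +7.8909)
  i=2: -0.7926·1.2438 − -4.6970·3.3320 = +14.6644 (running +22.5553)
  i=3: -4.6970·-0.5100 − -4.7367·1.2438 = +8.2869 (running +30.8422)
  i=4: -4.7367·-2.3225 − -3.2154·-0.5100 = +9.3612 (running +40.2033)
  i=5: -3.2154·-5.1407 − -0.0517·-2.3225 = +16.4094 (running +56.6127)
  i=6: -0.0517·-3.3449 − 3.5933·-5.1407 = +18.6453 (running +75.2579)
  i=7: 3.5933·-0.6324 − 4.0015·-3.3449 = +11.1123 (running +86.3703)
  i=8: 4.0015·1.0971 − 2.1072·-0.6324 = +5.7227 (running +92.0930)
Area = |Σ|/2 = |92.0930|/2 = 46.0465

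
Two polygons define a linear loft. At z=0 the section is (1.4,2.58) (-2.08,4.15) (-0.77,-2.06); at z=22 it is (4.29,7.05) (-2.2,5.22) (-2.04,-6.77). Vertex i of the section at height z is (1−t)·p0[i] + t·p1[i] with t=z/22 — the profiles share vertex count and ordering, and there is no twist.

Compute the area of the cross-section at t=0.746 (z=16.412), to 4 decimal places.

Area at t=0.746: 30.3398

Cross-section at t=0.746: each vertex is (1-t)·p0[i] + t·p1[i].
  v1: (1-0.746)·(1.4,2.58) + 0.746·(4.29,7.05) = (3.5559,5.9146)
  v2: (1-0.746)·(-2.08,4.15) + 0.746·(-2.2,5.22) = (-2.1695,4.9482)
  v3: (1-0.746)·(-0.77,-2.06) + 0.746·(-2.04,-6.77) = (-1.7174,-5.5737)
Shoelace sum Σ(x_i·y_{i+1} − x_{i+1}·y_i):
  i=1: 3.5559·4.9482 − -2.1695·5.9146 = +30.4275 (running +30.4275)
  i=2: -2.1695·-5.5737 − -1.7174·4.9482 = +20.5903 (running +51.0178)
  i=3: -1.7174·5.9146 − 3.5559·-5.5737 = +9.6617 (running +60.6795)
Area = |Σ|/2 = |60.6795|/2 = 30.3398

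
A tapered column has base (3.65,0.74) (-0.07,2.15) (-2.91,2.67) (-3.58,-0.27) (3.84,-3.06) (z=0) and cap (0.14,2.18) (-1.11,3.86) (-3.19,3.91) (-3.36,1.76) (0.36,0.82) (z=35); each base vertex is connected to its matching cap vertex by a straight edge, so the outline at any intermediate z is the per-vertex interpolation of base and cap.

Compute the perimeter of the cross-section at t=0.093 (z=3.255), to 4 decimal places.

Cross-section at t=0.093: each vertex is (1-t)·p0[i] + t·p1[i].
  v1: (1-0.093)·(3.65,0.74) + 0.093·(0.14,2.18) = (3.3236,0.8739)
  v2: (1-0.093)·(-0.07,2.15) + 0.093·(-1.11,3.86) = (-0.1667,2.3090)
  v3: (1-0.093)·(-2.91,2.67) + 0.093·(-3.19,3.91) = (-2.9360,2.7853)
  v4: (1-0.093)·(-3.58,-0.27) + 0.093·(-3.36,1.76) = (-3.5595,-0.0812)
  v5: (1-0.093)·(3.84,-3.06) + 0.093·(0.36,0.82) = (3.5164,-2.6992)
Perimeter = Σ |v_{i+1} − v_i|:
  edge 1→2: √(-3.4903² + 1.4351²) = 3.7738 (running 3.7738)
  edge 2→3: √(-2.7693² + 0.4763²) = 2.8100 (running 6.5838)
  edge 3→4: √(-0.6235² + -2.8665²) = 2.9336 (running 9.5173)
  edge 4→5: √(7.0759² + -2.6179²) = 7.5447 (running 17.0620)
  edge 5→1: √(-0.1928² + 3.5731²) = 3.5783 (running 20.6403)
Perimeter = 20.6403

Perimeter at t=0.093: 20.6403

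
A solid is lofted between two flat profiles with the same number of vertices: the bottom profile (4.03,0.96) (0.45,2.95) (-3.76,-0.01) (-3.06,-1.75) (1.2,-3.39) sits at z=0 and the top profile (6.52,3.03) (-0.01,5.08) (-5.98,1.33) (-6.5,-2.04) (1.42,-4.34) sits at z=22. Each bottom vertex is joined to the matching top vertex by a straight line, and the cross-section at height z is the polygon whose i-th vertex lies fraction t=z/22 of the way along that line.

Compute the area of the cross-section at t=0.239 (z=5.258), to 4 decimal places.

Cross-section at t=0.239: each vertex is (1-t)·p0[i] + t·p1[i].
  v1: (1-0.239)·(4.03,0.96) + 0.239·(6.52,3.03) = (4.6251,1.4547)
  v2: (1-0.239)·(0.45,2.95) + 0.239·(-0.01,5.08) = (0.3401,3.4591)
  v3: (1-0.239)·(-3.76,-0.01) + 0.239·(-5.98,1.33) = (-4.2906,0.3103)
  v4: (1-0.239)·(-3.06,-1.75) + 0.239·(-6.5,-2.04) = (-3.8822,-1.8193)
  v5: (1-0.239)·(1.2,-3.39) + 0.239·(1.42,-4.34) = (1.2526,-3.6170)
Shoelace sum Σ(x_i·y_{i+1} − x_{i+1}·y_i):
  i=1: 4.6251·3.4591 − 0.3401·1.4547 = +15.5039 (running +15.5039)
  i=2: 0.3401·0.3103 − -4.2906·3.4591 = +14.9469 (running +30.4508)
  i=3: -4.2906·-1.8193 − -3.8822·0.3103 = +9.0104 (running +39.4612)
  i=4: -3.8822·-3.6170 − 1.2526·-1.8193 = +16.3208 (running +55.7820)
  i=5: 1.2526·1.4547 − 4.6251·-3.6170 = +18.5514 (running +74.3334)
Area = |Σ|/2 = |74.3334|/2 = 37.1667

Area at t=0.239: 37.1667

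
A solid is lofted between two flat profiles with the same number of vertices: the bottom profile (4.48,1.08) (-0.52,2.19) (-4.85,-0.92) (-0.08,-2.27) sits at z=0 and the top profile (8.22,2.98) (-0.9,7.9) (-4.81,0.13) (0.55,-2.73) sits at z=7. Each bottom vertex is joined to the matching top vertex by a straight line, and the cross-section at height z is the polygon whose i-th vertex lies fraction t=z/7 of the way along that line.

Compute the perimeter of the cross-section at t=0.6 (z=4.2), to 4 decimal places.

Perimeter at t=0.6: 28.9838

Cross-section at t=0.6: each vertex is (1-t)·p0[i] + t·p1[i].
  v1: (1-0.6)·(4.48,1.08) + 0.6·(8.22,2.98) = (6.7240,2.2200)
  v2: (1-0.6)·(-0.52,2.19) + 0.6·(-0.9,7.9) = (-0.7480,5.6160)
  v3: (1-0.6)·(-4.85,-0.92) + 0.6·(-4.81,0.13) = (-4.8260,-0.2900)
  v4: (1-0.6)·(-0.08,-2.27) + 0.6·(0.55,-2.73) = (0.2980,-2.5460)
Perimeter = Σ |v_{i+1} − v_i|:
  edge 1→2: √(-7.4720² + 3.3960²) = 8.2075 (running 8.2075)
  edge 2→3: √(-4.0780² + -5.9060²) = 7.1771 (running 15.3846)
  edge 3→4: √(5.1240² + -2.2560²) = 5.5987 (running 20.9833)
  edge 4→1: √(6.4260² + 4.7660²) = 8.0005 (running 28.9838)
Perimeter = 28.9838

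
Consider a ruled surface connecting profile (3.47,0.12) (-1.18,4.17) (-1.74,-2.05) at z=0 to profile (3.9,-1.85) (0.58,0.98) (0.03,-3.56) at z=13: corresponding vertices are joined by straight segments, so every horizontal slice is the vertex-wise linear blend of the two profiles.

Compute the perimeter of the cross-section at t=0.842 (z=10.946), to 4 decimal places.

Cross-section at t=0.842: each vertex is (1-t)·p0[i] + t·p1[i].
  v1: (1-0.842)·(3.47,0.12) + 0.842·(3.9,-1.85) = (3.8321,-1.5387)
  v2: (1-0.842)·(-1.18,4.17) + 0.842·(0.58,0.98) = (0.3019,1.4840)
  v3: (1-0.842)·(-1.74,-2.05) + 0.842·(0.03,-3.56) = (-0.2497,-3.3214)
Perimeter = Σ |v_{i+1} − v_i|:
  edge 1→2: √(-3.5301² + 3.0228²) = 4.6475 (running 4.6475)
  edge 2→3: √(-0.5516² + -4.8054²) = 4.8370 (running 9.4845)
  edge 3→1: √(4.0817² + 1.7827²) = 4.4540 (running 13.9385)
Perimeter = 13.9385

Perimeter at t=0.842: 13.9385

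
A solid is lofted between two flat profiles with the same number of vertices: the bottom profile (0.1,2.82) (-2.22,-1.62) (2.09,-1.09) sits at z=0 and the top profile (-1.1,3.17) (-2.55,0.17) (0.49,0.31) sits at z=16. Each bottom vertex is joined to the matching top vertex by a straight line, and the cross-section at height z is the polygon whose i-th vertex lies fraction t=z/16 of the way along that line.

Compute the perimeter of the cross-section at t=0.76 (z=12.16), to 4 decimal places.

Perimeter at t=0.76: 10.6266

Cross-section at t=0.76: each vertex is (1-t)·p0[i] + t·p1[i].
  v1: (1-0.76)·(0.1,2.82) + 0.76·(-1.1,3.17) = (-0.8120,3.0860)
  v2: (1-0.76)·(-2.22,-1.62) + 0.76·(-2.55,0.17) = (-2.4708,-0.2596)
  v3: (1-0.76)·(2.09,-1.09) + 0.76·(0.49,0.31) = (0.8740,-0.0260)
Perimeter = Σ |v_{i+1} − v_i|:
  edge 1→2: √(-1.6588² + -3.3456²) = 3.7343 (running 3.7343)
  edge 2→3: √(3.3448² + 0.2336²) = 3.3529 (running 7.0872)
  edge 3→1: √(-1.6860² + 3.1120²) = 3.5394 (running 10.6266)
Perimeter = 10.6266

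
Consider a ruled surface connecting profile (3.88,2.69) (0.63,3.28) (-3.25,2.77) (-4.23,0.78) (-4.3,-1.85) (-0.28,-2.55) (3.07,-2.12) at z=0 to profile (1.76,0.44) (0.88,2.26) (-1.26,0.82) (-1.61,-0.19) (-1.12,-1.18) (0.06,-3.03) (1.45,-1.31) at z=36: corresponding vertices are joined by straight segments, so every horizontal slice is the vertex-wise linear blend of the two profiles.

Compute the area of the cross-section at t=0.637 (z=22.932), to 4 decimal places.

Cross-section at t=0.637: each vertex is (1-t)·p0[i] + t·p1[i].
  v1: (1-0.637)·(3.88,2.69) + 0.637·(1.76,0.44) = (2.5296,1.2568)
  v2: (1-0.637)·(0.63,3.28) + 0.637·(0.88,2.26) = (0.7893,2.6303)
  v3: (1-0.637)·(-3.25,2.77) + 0.637·(-1.26,0.82) = (-1.9824,1.5278)
  v4: (1-0.637)·(-4.23,0.78) + 0.637·(-1.61,-0.19) = (-2.5611,0.1621)
  v5: (1-0.637)·(-4.3,-1.85) + 0.637·(-1.12,-1.18) = (-2.2743,-1.4232)
  v6: (1-0.637)·(-0.28,-2.55) + 0.637·(0.06,-3.03) = (-0.0634,-2.8558)
  v7: (1-0.637)·(3.07,-2.12) + 0.637·(1.45,-1.31) = (2.0381,-1.6040)
Shoelace sum Σ(x_i·y_{i+1} − x_{i+1}·y_i):
  i=1: 2.5296·2.6303 − 0.7893·1.2568 = +5.6615 (running +5.6615)
  i=2: 0.7893·1.5278 − -1.9824·2.6303 = +6.4200 (running +12.0815)
  i=3: -1.9824·0.1621 − -2.5611·1.5278 = +3.5916 (running +15.6731)
  i=4: -2.5611·-1.4232 − -2.2743·0.1621 = +4.0136 (running +19.6867)
  i=5: -2.2743·-2.8558 − -0.0634·-1.4232 = +6.4047 (running +26.0914)
  i=6: -0.0634·-1.6040 − 2.0381·-2.8558 = +5.9219 (running +32.0133)
  i=7: 2.0381·1.2568 − 2.5296·-1.6040 = +6.6188 (running +38.6322)
Area = |Σ|/2 = |38.6322|/2 = 19.3161

Area at t=0.637: 19.3161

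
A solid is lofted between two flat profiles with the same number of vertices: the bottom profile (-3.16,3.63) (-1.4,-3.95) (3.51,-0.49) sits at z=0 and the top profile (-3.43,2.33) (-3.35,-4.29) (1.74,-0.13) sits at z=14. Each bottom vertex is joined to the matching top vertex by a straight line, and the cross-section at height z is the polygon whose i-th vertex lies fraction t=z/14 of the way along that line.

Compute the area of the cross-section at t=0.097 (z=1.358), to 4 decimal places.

Area at t=0.097: 21.2627

Cross-section at t=0.097: each vertex is (1-t)·p0[i] + t·p1[i].
  v1: (1-0.097)·(-3.16,3.63) + 0.097·(-3.43,2.33) = (-3.1862,3.5039)
  v2: (1-0.097)·(-1.4,-3.95) + 0.097·(-3.35,-4.29) = (-1.5892,-3.9830)
  v3: (1-0.097)·(3.51,-0.49) + 0.097·(1.74,-0.13) = (3.3383,-0.4551)
Shoelace sum Σ(x_i·y_{i+1} − x_{i+1}·y_i):
  i=1: -3.1862·-3.9830 − -1.5892·3.5039 = +18.2588 (running +18.2588)
  i=2: -1.5892·-0.4551 − 3.3383·-3.9830 = +14.0196 (running +32.2784)
  i=3: 3.3383·3.5039 − -3.1862·-0.4551 = +10.2471 (running +42.5255)
Area = |Σ|/2 = |42.5255|/2 = 21.2627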